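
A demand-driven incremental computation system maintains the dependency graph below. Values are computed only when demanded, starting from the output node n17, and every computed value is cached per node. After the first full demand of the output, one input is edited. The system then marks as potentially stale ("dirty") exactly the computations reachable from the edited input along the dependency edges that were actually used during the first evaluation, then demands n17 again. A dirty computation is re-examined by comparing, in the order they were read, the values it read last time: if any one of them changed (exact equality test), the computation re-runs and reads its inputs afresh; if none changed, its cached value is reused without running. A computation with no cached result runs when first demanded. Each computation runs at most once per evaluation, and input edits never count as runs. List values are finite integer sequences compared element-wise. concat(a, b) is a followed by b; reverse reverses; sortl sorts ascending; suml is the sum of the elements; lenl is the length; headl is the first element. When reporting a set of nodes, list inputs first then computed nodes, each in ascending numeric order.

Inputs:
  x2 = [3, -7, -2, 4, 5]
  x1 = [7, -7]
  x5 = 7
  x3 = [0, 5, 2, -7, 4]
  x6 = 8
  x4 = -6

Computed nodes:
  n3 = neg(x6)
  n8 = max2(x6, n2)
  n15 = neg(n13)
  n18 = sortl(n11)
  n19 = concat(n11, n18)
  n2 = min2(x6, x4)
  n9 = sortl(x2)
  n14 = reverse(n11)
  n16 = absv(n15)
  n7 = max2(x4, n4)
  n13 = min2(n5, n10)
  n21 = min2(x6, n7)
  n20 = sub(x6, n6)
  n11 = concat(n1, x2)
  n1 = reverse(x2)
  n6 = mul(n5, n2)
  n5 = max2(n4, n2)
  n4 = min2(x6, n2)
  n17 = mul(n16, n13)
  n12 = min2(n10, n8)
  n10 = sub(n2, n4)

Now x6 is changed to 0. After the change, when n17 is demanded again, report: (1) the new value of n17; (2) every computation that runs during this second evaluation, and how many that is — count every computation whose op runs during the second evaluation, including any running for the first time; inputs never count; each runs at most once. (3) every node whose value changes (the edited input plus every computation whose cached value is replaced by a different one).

First evaluation (everything demanded from the output):
  n2 = min2(8, -6) = -6
  n4 = min2(8, -6) = -6
  n5 = max2(-6, -6) = -6
  n10 = sub(-6, -6) = 0
  n13 = min2(-6, 0) = -6
  n15 = neg(-6) = 6
  n16 = absv(6) = 6
  n17 = mul(6, -6) = -36

Propagation after the edit:
  n2: runs — x6 8->0; result -6 (same value as before).
  n4: runs — x6 8->0; result -6 (same value as before).
  n5: checked — values it read are unchanged (n4 unchanged, n2 unchanged); reused cached -6 without running.
  n10: checked — values it read are unchanged (n2 unchanged, n4 unchanged); reused cached 0 without running.
  n13: checked — values it read are unchanged (n5 unchanged, n10 unchanged); reused cached -6 without running.
  n15: checked — values it read are unchanged (n13 unchanged); reused cached 6 without running.
  n16: checked — values it read are unchanged (n15 unchanged); reused cached 6 without running.
  n17: checked — values it read are unchanged (n16 unchanged, n13 unchanged); reused cached -36 without running.

Key observation: the cutoff stops propagation at n5 — its inputs' values are unchanged, so it reuses its cache.

New value of n17: -36.
Computations that run: n2, n4 — 2 in total.
Values that change: x6.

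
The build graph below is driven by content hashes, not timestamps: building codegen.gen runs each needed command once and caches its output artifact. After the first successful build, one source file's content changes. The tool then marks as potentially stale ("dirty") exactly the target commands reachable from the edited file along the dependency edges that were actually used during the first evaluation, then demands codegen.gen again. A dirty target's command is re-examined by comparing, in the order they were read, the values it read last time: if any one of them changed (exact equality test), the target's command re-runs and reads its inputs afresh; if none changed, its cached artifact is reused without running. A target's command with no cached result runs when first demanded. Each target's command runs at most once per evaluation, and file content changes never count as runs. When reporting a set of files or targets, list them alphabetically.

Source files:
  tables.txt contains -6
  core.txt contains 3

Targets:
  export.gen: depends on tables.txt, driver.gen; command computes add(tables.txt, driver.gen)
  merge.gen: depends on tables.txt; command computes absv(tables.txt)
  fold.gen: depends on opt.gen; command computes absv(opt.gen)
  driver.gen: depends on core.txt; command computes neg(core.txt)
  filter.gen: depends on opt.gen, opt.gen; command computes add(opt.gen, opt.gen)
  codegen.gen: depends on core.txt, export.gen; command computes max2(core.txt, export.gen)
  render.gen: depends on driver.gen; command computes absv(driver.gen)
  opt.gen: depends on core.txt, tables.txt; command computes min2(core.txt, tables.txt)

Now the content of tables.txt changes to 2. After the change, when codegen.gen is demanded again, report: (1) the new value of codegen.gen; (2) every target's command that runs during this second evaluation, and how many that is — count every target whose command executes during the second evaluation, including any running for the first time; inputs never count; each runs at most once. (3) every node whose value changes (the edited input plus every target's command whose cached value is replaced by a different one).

Initial pass — values computed on the first demand:
  driver.gen = neg(3) = -3
  export.gen = add(-6, -3) = -9
  codegen.gen = max2(3, -9) = 3

Second demand — change propagation:
  export.gen: re-runs because tables.txt -6->2; new result -1.
  codegen.gen: re-runs because export.gen -9->-1; new result 3 (unchanged).

codegen.gen now evaluates to 3.
Run set: codegen.gen, export.gen (2 run).
Changed values: export.gen, tables.txt.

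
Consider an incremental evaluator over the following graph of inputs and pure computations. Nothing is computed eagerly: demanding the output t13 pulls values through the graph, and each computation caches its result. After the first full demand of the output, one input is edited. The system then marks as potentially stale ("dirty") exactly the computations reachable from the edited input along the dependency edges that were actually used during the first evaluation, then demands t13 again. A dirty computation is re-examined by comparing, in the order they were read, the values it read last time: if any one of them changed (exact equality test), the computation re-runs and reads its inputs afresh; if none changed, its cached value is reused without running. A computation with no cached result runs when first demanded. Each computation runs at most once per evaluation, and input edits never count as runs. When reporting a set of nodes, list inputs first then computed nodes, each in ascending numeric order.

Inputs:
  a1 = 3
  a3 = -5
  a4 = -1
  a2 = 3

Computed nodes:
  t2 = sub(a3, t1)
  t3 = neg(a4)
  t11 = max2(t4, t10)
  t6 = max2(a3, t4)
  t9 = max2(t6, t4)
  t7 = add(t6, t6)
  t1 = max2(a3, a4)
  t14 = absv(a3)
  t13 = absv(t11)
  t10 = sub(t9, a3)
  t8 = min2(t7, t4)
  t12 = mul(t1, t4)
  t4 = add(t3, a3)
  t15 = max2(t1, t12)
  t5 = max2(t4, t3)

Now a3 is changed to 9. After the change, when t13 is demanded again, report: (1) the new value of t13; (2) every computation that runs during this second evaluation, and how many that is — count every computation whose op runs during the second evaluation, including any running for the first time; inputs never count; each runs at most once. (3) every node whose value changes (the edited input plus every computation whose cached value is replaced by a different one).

Initial pass — values computed on the first demand:
  t3 = neg(-1) = 1
  t4 = add(1, -5) = -4
  t6 = max2(-5, -4) = -4
  t9 = max2(-4, -4) = -4
  t10 = sub(-4, -5) = 1
  t11 = max2(-4, 1) = 1
  t13 = absv(1) = 1

Second demand — change propagation:
  t4: re-runs because a3 -5->9; new result 10.
  t6: re-runs because a3 -5->9; t4 -4->10; new result 10.
  t9: re-runs because t6 -4->10; t4 -4->10; new result 10.
  t10: re-runs because t9 -4->10; a3 -5->9; new result 1 (unchanged).
  t11: re-runs because t4 -4->10; new result 10.
  t13: re-runs because t11 1->10; new result 10.

t13 now evaluates to 10.
Run set: t4, t6, t9, t10, t11, t13 (6 run).
Changed values: a3, t4, t6, t9, t11, t13.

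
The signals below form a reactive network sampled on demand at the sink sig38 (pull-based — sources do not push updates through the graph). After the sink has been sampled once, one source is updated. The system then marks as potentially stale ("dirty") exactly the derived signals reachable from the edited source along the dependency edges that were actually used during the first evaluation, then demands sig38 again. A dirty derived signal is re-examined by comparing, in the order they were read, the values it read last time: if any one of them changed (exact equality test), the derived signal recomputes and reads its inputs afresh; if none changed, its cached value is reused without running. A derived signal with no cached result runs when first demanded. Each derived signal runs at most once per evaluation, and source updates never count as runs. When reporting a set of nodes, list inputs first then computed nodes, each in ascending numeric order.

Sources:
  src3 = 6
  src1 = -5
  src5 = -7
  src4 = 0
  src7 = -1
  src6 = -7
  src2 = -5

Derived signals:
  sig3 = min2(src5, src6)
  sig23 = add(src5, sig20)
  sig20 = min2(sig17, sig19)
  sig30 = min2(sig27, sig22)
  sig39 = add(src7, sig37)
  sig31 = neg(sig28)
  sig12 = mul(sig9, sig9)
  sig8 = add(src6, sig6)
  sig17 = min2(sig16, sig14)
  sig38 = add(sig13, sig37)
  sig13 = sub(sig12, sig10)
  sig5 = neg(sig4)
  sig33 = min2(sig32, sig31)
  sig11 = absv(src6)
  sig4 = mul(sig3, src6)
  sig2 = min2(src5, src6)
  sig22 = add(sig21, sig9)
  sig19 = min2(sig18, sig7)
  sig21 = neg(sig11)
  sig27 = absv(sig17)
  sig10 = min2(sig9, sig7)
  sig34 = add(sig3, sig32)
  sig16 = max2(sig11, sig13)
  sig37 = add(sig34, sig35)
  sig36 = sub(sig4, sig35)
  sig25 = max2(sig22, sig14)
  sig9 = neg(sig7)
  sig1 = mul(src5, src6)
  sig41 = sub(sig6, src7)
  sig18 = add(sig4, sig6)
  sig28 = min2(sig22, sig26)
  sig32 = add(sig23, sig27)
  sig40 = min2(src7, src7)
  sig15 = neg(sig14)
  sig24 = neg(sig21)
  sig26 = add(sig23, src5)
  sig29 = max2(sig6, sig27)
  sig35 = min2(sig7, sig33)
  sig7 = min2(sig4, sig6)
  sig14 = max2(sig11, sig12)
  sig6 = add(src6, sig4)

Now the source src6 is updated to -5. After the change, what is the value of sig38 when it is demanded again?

sig38 now evaluates to 1876.

Initial pass — values computed on the first demand:
  sig3 = min2(-7, -7) = -7
  sig4 = mul(-7, -7) = 49
  sig6 = add(-7, 49) = 42
  sig7 = min2(49, 42) = 42
  sig9 = neg(42) = -42
  sig10 = min2(-42, 42) = -42
  sig11 = absv(-7) = 7
  sig12 = mul(-42, -42) = 1764
  sig13 = sub(1764, -42) = 1806
  sig14 = max2(7, 1764) = 1764
  sig16 = max2(7, 1806) = 1806
  sig17 = min2(1806, 1764) = 1764
  sig18 = add(49, 42) = 91
  sig19 = min2(91, 42) = 42
  sig20 = min2(1764, 42) = 42
  sig21 = neg(7) = -7
  sig22 = add(-7, -42) = -49
  sig23 = add(-7, 42) = 35
  sig26 = add(35, -7) = 28
  sig27 = absv(1764) = 1764
  sig28 = min2(-49, 28) = -49
  sig31 = neg(-49) = 49
  sig32 = add(35, 1764) = 1799
  sig33 = min2(1799, 49) = 49
  sig34 = add(-7, 1799) = 1792
  sig35 = min2(42, 49) = 42
  sig37 = add(1792, 42) = 1834
  sig38 = add(1806, 1834) = 3640

Second demand — change propagation:
  sig3: re-runs because src6 -7->-5; new result -7 (unchanged).
  sig4: re-runs because src6 -7->-5; new result 35.
  sig6: re-runs because src6 -7->-5; sig4 49->35; new result 30.
  sig7: re-runs because sig4 49->35; sig6 42->30; new result 30.
  sig9: re-runs because sig7 42->30; new result -30.
  sig10: re-runs because sig9 -42->-30; sig7 42->30; new result -30.
  sig11: re-runs because src6 -7->-5; new result 5.
  sig12: re-runs because sig9 -42->-30; sig9 -42->-30; new result 900.
  sig13: re-runs because sig12 1764->900; sig10 -42->-30; new result 930.
  sig14: re-runs because sig11 7->5; sig12 1764->900; new result 900.
  sig16: re-runs because sig11 7->5; sig13 1806->930; new result 930.
  sig17: re-runs because sig16 1806->930; sig14 1764->900; new result 900.
  sig18: re-runs because sig4 49->35; sig6 42->30; new result 65.
  sig19: re-runs because sig18 91->65; sig7 42->30; new result 30.
  sig20: re-runs because sig17 1764->900; sig19 42->30; new result 30.
  sig21: re-runs because sig11 7->5; new result -5.
  sig22: re-runs because sig21 -7->-5; sig9 -42->-30; new result -35.
  sig23: re-runs because sig20 42->30; new result 23.
  sig26: re-runs because sig23 35->23; new result 16.
  sig27: re-runs because sig17 1764->900; new result 900.
  sig28: re-runs because sig22 -49->-35; sig26 28->16; new result -35.
  sig31: re-runs because sig28 -49->-35; new result 35.
  sig32: re-runs because sig23 35->23; sig27 1764->900; new result 923.
  sig33: re-runs because sig32 1799->923; sig31 49->35; new result 35.
  sig34: re-runs because sig32 1799->923; new result 916.
  sig35: re-runs because sig7 42->30; sig33 49->35; new result 30.
  sig37: re-runs because sig34 1792->916; sig35 42->30; new result 946.
  sig38: re-runs because sig13 1806->930; sig37 1834->946; new result 1876.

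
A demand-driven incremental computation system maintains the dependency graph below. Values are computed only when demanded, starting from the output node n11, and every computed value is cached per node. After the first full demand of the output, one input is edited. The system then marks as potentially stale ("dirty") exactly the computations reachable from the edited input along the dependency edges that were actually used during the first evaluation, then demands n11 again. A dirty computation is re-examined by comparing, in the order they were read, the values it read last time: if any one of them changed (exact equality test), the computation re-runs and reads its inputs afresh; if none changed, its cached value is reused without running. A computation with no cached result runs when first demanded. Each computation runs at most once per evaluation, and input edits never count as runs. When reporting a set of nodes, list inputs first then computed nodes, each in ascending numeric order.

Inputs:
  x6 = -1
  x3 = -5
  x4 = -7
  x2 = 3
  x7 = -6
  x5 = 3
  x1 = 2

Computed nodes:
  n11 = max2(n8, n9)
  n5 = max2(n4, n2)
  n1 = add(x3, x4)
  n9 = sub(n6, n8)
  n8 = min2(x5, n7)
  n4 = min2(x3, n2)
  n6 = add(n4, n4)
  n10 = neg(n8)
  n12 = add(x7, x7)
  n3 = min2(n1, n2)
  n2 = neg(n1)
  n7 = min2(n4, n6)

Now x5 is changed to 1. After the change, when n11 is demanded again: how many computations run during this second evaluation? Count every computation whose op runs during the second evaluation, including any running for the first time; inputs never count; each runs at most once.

First evaluation (everything demanded from the output):
  n1 = add(-5, -7) = -12
  n2 = neg(-12) = 12
  n4 = min2(-5, 12) = -5
  n6 = add(-5, -5) = -10
  n7 = min2(-5, -10) = -10
  n8 = min2(3, -10) = -10
  n9 = sub(-10, -10) = 0
  n11 = max2(-10, 0) = 0

Propagation after the edit:
  n8: runs — x5 3->1; result -10 (same value as before).
  n9: checked — values it read are unchanged (n6 unchanged, n8 unchanged); reused cached 0 without running.
  n11: checked — values it read are unchanged (n8 unchanged, n9 unchanged); reused cached 0 without running.

Key observation: the change is absorbed at n8 — it re-runs but produces the same value, and the output's value is unchanged.

Computations that run: n8 — 1 in total.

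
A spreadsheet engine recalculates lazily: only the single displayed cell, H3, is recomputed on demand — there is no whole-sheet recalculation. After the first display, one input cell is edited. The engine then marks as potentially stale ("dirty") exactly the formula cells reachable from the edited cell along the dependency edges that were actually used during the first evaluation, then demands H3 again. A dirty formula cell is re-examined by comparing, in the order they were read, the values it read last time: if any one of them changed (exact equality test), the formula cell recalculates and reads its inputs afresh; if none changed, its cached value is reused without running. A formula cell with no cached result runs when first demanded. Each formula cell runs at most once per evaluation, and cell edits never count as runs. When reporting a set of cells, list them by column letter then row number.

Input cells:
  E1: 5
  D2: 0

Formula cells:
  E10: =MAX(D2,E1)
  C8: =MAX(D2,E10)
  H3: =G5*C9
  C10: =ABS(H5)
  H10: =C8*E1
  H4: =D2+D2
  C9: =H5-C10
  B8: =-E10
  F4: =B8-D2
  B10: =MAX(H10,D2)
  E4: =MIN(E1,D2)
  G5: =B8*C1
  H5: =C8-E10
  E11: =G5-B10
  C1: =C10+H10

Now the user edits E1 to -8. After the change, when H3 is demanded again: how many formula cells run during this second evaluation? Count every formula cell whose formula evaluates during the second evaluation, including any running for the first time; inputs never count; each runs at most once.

First evaluation (everything demanded from the output):
  E10 = MAX(0, 5) = 5
  B8 = -(5) = -5
  C8 = MAX(0, 5) = 5
  H5 = 5 - 5 = 0
  C10 = ABS(0) = 0
  C9 = 0 - 0 = 0
  H10 = 5 * 5 = 25
  C1 = 0 + 25 = 25
  G5 = -5 * 25 = -125
  H3 = -125 * 0 = 0

Propagation after the edit:
  E10: runs — E1 5->-8; result 0.
  B8: runs — E10 5->0; result 0.
  C8: runs — E10 5->0; result 0.
  H5: runs — C8 5->0; E10 5->0; result 0 (same value as before).
  C10: checked — values it read are unchanged (H5 unchanged); reused cached 0 without running.
  C9: checked — values it read are unchanged (H5 unchanged, C10 unchanged); reused cached 0 without running.
  H10: runs — C8 5->0; E1 5->-8; result 0.
  C1: runs — H10 25->0; result 0.
  G5: runs — B8 -5->0; C1 25->0; result 0.
  H3: runs — G5 -125->0; result 0 (same value as before).

Key observation: the cutoff stops propagation at C10 — its inputs' values are unchanged, so it reuses its cache.

Formula cells that run: B8, C1, C8, E10, G5, H3, H5, H10 — 8 in total.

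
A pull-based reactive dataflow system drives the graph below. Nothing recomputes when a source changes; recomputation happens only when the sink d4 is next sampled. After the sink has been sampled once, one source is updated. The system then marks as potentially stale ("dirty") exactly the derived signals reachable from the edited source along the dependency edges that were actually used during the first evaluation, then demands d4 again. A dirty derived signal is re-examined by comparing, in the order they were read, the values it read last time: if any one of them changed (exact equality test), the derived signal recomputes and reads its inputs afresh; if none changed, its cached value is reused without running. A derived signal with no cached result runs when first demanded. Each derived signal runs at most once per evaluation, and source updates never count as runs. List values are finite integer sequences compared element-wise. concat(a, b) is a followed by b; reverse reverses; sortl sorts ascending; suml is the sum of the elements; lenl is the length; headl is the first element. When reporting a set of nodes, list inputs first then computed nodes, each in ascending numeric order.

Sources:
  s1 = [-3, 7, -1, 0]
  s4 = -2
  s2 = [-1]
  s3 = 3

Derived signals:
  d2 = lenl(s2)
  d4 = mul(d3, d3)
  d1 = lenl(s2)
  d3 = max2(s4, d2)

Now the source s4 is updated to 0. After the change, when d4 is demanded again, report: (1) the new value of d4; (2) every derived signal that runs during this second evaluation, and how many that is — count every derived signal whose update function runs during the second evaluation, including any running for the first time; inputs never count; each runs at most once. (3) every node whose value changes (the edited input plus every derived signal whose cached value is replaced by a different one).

First evaluation (everything demanded from the output):
  d2 = lenl([-1]) = 1
  d3 = max2(-2, 1) = 1
  d4 = mul(1, 1) = 1

Propagation after the edit:
  d3: runs — s4 -2->0; result 1 (same value as before).
  d4: checked — values it read are unchanged (d3 unchanged, d3 unchanged); reused cached 1 without running.

Key observation: the change is absorbed at d3 — it re-runs but produces the same value, and the output's value is unchanged.

New value of d4: 1.
Derived signals that run: d3 — 1 in total.
Values that change: s4.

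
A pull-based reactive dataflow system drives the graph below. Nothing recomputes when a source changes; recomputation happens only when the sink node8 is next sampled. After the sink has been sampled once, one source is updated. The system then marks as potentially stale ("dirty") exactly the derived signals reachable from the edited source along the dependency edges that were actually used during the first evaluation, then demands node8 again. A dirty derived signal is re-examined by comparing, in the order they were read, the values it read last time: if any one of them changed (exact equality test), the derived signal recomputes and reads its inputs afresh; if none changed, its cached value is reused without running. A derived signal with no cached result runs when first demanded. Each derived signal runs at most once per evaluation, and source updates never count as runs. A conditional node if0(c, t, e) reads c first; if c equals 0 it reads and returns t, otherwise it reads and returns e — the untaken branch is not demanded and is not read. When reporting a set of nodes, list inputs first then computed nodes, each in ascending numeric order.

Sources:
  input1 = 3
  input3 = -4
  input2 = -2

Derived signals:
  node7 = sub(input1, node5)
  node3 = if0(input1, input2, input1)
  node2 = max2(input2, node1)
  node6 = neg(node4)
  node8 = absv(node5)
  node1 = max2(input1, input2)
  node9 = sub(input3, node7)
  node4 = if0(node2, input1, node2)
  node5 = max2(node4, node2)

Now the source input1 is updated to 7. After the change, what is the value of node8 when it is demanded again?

New value of node8: 7.

First evaluation (everything demanded from the output):
  node1 = max2(3, -2) = 3
  node2 = max2(-2, 3) = 3
  node4 = if0(node2=3 -> else branch node2) = 3
  node5 = max2(3, 3) = 3
  node8 = absv(3) = 3

Propagation after the edit:
  node1: runs — input1 3->7; result 7.
  node2: runs — node1 3->7; result 7.
  node4: runs — node2 3->7; node2 3->7; result 7.
  node5: runs — node4 3->7; node2 3->7; result 7.
  node8: runs — node5 3->7; result 7.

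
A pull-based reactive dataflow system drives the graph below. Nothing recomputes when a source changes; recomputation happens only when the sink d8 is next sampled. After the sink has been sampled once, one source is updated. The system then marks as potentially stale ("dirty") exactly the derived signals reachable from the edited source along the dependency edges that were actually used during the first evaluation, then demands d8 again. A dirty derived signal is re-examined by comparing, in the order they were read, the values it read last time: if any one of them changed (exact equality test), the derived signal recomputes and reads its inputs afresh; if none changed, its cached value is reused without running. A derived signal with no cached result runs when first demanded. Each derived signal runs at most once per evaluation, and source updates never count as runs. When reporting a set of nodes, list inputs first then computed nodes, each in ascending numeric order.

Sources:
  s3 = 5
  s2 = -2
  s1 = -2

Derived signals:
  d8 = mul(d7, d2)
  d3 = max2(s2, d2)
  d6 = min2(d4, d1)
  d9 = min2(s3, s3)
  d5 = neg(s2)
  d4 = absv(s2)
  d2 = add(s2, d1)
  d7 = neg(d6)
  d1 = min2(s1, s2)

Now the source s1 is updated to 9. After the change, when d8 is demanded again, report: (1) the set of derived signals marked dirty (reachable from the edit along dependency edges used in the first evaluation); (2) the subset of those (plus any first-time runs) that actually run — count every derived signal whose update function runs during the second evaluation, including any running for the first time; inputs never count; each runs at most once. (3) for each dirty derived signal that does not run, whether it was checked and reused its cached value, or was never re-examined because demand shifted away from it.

First evaluation (everything demanded from the output):
  d1 = min2(-2, -2) = -2
  d2 = add(-2, -2) = -4
  d4 = absv(-2) = 2
  d6 = min2(2, -2) = -2
  d7 = neg(-2) = 2
  d8 = mul(2, -4) = -8

Propagation after the edit:
  d1: runs — s1 -2->9; result -2 (same value as before).
  d2: checked — values it read are unchanged (s2 unchanged, d1 unchanged); reused cached -4 without running.
  d6: checked — values it read are unchanged (d4 unchanged, d1 unchanged); reused cached -2 without running.
  d7: checked — values it read are unchanged (d6 unchanged); reused cached 2 without running.
  d8: checked — values it read are unchanged (d7 unchanged, d2 unchanged); reused cached -8 without running.

Key observation: the change is absorbed at d1 — it re-runs but produces the same value, and the output's value is unchanged.

Marked dirty: d1, d2, d6, d7, d8.
Derived signals that run: d1 — 1 in total.
Checked but reused from cache: d2, d6, d7, d8.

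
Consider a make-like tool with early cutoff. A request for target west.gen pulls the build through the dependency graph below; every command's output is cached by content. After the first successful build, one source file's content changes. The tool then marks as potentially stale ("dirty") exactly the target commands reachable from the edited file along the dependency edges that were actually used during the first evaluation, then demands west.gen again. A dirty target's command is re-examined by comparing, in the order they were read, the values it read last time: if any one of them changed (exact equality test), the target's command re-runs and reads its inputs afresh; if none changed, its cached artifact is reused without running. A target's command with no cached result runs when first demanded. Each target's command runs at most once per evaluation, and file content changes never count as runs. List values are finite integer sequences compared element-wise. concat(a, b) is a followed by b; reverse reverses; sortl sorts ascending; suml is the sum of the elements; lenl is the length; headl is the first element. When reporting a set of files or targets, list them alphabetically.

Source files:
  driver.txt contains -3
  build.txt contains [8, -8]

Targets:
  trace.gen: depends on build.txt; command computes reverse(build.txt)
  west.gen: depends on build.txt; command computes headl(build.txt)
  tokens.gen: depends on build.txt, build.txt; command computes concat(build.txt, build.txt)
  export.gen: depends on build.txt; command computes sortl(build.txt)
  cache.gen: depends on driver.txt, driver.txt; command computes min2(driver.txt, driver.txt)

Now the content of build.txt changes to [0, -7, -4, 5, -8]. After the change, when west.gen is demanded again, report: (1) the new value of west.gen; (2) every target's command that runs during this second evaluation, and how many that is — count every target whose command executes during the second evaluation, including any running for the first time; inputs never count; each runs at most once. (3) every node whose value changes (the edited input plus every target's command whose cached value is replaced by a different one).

First demand of the output computes:
  west.gen = headl([8, -8]) = 8

After the edit, cleaning proceeds:
  west.gen: a read changed (build.txt [8, -8]->[0, -7, -4, 5, -8]) — executes, giving 0.

Demanding west.gen again yields 0.
1 target commands run: west.gen.
The nodes whose values change: build.txt, west.gen.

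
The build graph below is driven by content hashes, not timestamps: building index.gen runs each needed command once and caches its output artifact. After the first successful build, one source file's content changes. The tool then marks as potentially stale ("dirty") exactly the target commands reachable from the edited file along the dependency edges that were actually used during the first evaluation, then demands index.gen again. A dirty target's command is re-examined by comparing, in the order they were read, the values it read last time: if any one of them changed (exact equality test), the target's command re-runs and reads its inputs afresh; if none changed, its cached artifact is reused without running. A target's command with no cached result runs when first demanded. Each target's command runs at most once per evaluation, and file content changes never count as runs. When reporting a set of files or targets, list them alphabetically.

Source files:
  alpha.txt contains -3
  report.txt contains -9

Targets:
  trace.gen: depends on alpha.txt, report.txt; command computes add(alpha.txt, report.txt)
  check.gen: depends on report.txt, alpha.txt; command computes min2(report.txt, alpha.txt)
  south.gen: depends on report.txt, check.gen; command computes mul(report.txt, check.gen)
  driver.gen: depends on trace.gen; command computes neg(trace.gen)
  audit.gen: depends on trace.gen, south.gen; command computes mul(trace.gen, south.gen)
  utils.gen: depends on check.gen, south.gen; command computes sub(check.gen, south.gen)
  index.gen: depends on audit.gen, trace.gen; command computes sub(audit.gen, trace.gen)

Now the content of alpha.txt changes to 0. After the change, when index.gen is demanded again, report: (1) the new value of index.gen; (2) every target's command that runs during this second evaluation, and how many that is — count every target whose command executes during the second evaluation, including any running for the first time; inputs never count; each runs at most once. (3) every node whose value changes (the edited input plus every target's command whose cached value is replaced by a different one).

index.gen now evaluates to -720.
Run set: audit.gen, check.gen, index.gen, trace.gen (4 run).
Changed values: alpha.txt, audit.gen, index.gen, trace.gen.
The important point: at south.gen every value read last time is unchanged, so the dirty flag clears without a run.

Initial pass — values computed on the first demand:
  check.gen = min2(-9, -3) = -9
  south.gen = mul(-9, -9) = 81
  trace.gen = add(-3, -9) = -12
  audit.gen = mul(-12, 81) = -972
  index.gen = sub(-972, -12) = -960

Second demand — change propagation:
  check.gen: re-runs because alpha.txt -3->0; new result -9 (unchanged).
  south.gen: re-examined; everything it read last time is the same (report.txt unchanged, check.gen unchanged) — cache 81 kept, no run.
  trace.gen: re-runs because alpha.txt -3->0; new result -9.
  audit.gen: re-runs because trace.gen -12->-9; new result -729.
  index.gen: re-runs because audit.gen -972->-729; trace.gen -12->-9; new result -720.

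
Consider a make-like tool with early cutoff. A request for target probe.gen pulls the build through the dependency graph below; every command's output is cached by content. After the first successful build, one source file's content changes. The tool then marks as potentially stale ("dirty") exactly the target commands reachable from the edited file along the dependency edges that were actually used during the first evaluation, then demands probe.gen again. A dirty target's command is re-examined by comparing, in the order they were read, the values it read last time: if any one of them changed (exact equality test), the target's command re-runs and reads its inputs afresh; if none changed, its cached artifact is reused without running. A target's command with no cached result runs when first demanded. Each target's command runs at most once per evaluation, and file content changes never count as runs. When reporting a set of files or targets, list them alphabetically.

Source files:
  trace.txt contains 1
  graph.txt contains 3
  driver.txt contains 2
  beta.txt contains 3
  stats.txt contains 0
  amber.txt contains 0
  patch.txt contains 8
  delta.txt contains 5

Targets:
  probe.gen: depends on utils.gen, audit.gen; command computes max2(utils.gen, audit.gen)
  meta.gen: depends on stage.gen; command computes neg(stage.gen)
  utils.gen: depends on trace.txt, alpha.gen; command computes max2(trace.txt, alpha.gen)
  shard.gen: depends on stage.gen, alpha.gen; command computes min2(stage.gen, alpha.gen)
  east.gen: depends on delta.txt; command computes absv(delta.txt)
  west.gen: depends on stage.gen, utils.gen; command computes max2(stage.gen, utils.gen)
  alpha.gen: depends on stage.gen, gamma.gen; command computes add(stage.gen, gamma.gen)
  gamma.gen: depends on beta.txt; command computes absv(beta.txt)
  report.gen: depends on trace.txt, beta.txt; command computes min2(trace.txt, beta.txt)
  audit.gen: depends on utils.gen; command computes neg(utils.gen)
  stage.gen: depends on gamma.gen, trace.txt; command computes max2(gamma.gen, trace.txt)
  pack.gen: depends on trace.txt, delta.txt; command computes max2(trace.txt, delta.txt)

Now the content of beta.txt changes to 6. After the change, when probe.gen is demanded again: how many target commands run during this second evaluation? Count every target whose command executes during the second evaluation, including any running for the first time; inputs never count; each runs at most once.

6 target commands run: alpha.gen, audit.gen, gamma.gen, probe.gen, stage.gen, utils.gen.

First demand of the output computes:
  gamma.gen = absv(3) = 3
  stage.gen = max2(3, 1) = 3
  alpha.gen = add(3, 3) = 6
  utils.gen = max2(1, 6) = 6
  audit.gen = neg(6) = -6
  probe.gen = max2(6, -6) = 6

After the edit, cleaning proceeds:
  gamma.gen: a read changed (beta.txt 3->6) — executes, giving 6.
  stage.gen: a read changed (gamma.gen 3->6) — executes, giving 6.
  alpha.gen: a read changed (stage.gen 3->6; gamma.gen 3->6) — executes, giving 12.
  utils.gen: a read changed (alpha.gen 6->12) — executes, giving 12.
  audit.gen: a read changed (utils.gen 6->12) — executes, giving -12.
  probe.gen: a read changed (utils.gen 6->12; audit.gen -6->-12) — executes, giving 12.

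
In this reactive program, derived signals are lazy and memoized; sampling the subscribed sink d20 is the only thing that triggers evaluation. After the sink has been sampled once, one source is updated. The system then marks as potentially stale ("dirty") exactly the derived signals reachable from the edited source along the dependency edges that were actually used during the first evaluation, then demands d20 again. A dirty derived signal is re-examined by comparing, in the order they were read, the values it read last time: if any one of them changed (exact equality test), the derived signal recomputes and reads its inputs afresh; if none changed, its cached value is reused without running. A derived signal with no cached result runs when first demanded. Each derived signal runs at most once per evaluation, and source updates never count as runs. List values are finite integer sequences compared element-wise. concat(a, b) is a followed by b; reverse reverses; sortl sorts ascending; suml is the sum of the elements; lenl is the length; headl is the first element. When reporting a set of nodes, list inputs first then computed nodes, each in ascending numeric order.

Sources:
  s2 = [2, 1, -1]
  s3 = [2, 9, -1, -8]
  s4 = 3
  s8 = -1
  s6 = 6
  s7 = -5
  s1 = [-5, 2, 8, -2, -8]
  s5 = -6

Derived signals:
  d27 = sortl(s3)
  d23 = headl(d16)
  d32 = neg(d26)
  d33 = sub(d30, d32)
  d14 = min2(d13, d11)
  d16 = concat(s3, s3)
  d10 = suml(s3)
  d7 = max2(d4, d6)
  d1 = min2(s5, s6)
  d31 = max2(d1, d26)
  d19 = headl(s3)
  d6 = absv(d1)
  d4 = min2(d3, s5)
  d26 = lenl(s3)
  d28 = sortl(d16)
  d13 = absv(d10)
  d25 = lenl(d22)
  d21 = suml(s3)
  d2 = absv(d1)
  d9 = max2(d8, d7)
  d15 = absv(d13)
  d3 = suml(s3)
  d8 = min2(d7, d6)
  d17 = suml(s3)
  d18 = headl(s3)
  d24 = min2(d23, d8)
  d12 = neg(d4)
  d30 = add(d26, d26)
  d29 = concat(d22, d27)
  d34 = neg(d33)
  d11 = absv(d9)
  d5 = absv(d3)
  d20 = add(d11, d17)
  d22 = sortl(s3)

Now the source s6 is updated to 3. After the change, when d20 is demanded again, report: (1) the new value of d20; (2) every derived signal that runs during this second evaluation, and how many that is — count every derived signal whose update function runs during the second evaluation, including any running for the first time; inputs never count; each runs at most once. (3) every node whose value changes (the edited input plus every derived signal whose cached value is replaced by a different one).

First demand of the output computes:
  d1 = min2(-6, 6) = -6
  d3 = suml([2, 9, -1, -8]) = 2
  d4 = min2(2, -6) = -6
  d6 = absv(-6) = 6
  d7 = max2(-6, 6) = 6
  d8 = min2(6, 6) = 6
  d9 = max2(6, 6) = 6
  d11 = absv(6) = 6
  d17 = suml([2, 9, -1, -8]) = 2
  d20 = add(6, 2) = 8

After the edit, cleaning proceeds:
  d1: a read changed (s6 6->3) — executes, giving -6 — identical to its old value.
  d6: dirty, but its reads are unchanged (d1 unchanged); cached 6 stands.
  d7: dirty, but its reads are unchanged (d4 unchanged, d6 unchanged); cached 6 stands.
  d8: dirty, but its reads are unchanged (d7 unchanged, d6 unchanged); cached 6 stands.
  d9: dirty, but its reads are unchanged (d8 unchanged, d7 unchanged); cached 6 stands.
  d11: dirty, but its reads are unchanged (d9 unchanged); cached 6 stands.
  d20: dirty, but its reads are unchanged (d11 unchanged, d17 unchanged); cached 8 stands.

Note the absorption at d1: it re-runs yet its value is the same, leaving the output's value untouched.

Demanding d20 again yields 8.
1 derived signals run: d1.
The nodes whose values change: s6.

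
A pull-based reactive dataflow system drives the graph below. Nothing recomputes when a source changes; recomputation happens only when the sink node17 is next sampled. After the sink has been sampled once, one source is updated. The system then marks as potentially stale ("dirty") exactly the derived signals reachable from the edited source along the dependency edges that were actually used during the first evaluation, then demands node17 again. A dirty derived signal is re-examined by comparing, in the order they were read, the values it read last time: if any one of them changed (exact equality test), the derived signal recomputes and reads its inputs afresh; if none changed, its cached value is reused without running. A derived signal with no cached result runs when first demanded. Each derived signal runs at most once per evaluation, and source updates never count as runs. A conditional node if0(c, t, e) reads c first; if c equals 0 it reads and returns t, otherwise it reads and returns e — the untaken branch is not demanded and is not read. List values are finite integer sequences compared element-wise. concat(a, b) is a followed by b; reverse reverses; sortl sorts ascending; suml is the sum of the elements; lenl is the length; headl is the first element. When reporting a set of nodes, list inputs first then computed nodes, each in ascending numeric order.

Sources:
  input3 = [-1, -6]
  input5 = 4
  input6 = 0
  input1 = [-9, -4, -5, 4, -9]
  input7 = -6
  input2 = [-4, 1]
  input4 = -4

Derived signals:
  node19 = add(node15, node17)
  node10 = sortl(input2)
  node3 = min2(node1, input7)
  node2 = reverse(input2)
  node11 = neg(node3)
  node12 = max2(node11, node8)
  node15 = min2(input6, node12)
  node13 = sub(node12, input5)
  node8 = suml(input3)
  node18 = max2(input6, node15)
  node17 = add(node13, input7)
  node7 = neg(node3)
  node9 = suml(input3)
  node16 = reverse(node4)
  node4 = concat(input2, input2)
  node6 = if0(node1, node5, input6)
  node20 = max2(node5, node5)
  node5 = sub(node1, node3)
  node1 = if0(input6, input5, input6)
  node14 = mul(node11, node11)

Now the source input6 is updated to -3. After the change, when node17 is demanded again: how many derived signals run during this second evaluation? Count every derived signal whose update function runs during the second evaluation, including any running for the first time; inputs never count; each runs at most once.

First evaluation (everything demanded from the output):
  node1 = if0(input6=0 -> then branch input5) = 4
  node3 = min2(4, -6) = -6
  node8 = suml([-1, -6]) = -7
  node11 = neg(-6) = 6
  node12 = max2(6, -7) = 6
  node13 = sub(6, 4) = 2
  node17 = add(2, -6) = -4

Propagation after the edit:
  node1: runs — input6 0->-3; result -3.
  node3: runs — node1 4->-3; result -6 (same value as before).
  node11: checked — values it read are unchanged (node3 unchanged); reused cached 6 without running.
  node12: checked — values it read are unchanged (node11 unchanged, node8 unchanged); reused cached 6 without running.
  node13: checked — values it read are unchanged (node12 unchanged, input5 unchanged); reused cached 2 without running.
  node17: checked — values it read are unchanged (node13 unchanged, input7 unchanged); reused cached -4 without running.

Key observation: the change is absorbed at node3 — it re-runs but produces the same value, and the output's value is unchanged.

Derived signals that run: node1, node3 — 2 in total.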